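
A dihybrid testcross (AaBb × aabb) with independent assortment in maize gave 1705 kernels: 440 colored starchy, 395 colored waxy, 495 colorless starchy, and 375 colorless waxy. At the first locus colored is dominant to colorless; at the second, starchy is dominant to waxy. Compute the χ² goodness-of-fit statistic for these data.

19.985

A dihybrid testcross with independent assortment gives a 1:1:1:1 ratio.
Total ratio parts = 4. Expected numbers out of 1705:
  colored starchy: 1705 × 1/4 = 426.25
  colored waxy: 1705 × 1/4 = 426.25
  colorless starchy: 1705 × 1/4 = 426.25
  colorless waxy: 1705 × 1/4 = 426.25
χ² = Σ (O − E)² / E
  colored starchy: (440 − 426.25)² / 426.25 = 0.4435
  colored waxy: (395 − 426.25)² / 426.25 = 2.2911
  colorless starchy: (495 − 426.25)² / 426.25 = 11.0887
  colorless waxy: (375 − 426.25)² / 426.25 = 6.1620
χ² = 0.4435 + 2.2911 + 11.0887 + 6.1620 = 19.9853 ≈ 19.985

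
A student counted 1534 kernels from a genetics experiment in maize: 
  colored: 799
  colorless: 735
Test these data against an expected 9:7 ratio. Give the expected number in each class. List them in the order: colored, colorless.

Total ratio parts = 16. Expected numbers out of 1534:
  colored: 1534 × 9/16 = 862.875
  colorless: 1534 × 7/16 = 671.125

862.875, 671.125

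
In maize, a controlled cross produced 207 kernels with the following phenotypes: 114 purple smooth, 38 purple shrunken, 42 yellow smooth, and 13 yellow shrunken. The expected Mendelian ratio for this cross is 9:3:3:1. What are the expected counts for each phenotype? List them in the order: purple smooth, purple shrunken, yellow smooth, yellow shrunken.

116.4375, 38.8125, 38.8125, 12.9375

Total ratio parts = 16. Expected numbers out of 207:
  purple smooth: 207 × 9/16 = 116.4375
  purple shrunken: 207 × 3/16 = 38.8125
  yellow smooth: 207 × 3/16 = 38.8125
  yellow shrunken: 207 × 1/16 = 12.9375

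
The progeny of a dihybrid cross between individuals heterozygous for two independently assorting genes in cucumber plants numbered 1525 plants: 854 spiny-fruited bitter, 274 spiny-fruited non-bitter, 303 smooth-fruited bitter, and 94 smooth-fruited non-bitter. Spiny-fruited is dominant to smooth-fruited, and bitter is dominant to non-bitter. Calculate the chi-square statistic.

A dihybrid F₂ with independent assortment and complete dominance at both loci gives a 9:3:3:1 phenotypic ratio.
Expected counts for N = 1525 under a 9:3:3:1 ratio (total parts = 16):
  spiny-fruited bitter: 1525 × 9/16 = 857.8125
  spiny-fruited non-bitter: 1525 × 3/16 = 285.9375
  smooth-fruited bitter: 1525 × 3/16 = 285.9375
  smooth-fruited non-bitter: 1525 × 1/16 = 95.3125
χ² = Σ (O − E)² / E
  spiny-fruited bitter: (854 − 857.8125)² / 857.8125 = 0.0169
  spiny-fruited non-bitter: (274 − 285.9375)² / 285.9375 = 0.4984
  smooth-fruited bitter: (303 − 285.9375)² / 285.9375 = 1.0182
  smooth-fruited non-bitter: (94 − 95.3125)² / 95.3125 = 0.0181
χ² = 0.0169 + 0.4984 + 1.0182 + 0.0181 = 1.5516 ≈ 1.552

1.552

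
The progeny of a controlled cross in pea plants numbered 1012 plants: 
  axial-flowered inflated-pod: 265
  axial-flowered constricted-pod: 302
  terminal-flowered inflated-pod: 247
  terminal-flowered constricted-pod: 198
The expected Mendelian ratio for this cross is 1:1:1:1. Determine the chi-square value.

22.158

Total ratio parts = 4. Expected numbers out of 1012:
  axial-flowered inflated-pod: 1012 × 1/4 = 253
  axial-flowered constricted-pod: 1012 × 1/4 = 253
  terminal-flowered inflated-pod: 1012 × 1/4 = 253
  terminal-flowered constricted-pod: 1012 × 1/4 = 253
χ² = Σ (O − E)² / E
  axial-flowered inflated-pod: (265 − 253)² / 253 = 0.5692
  axial-flowered constricted-pod: (302 − 253)² / 253 = 9.4901
  terminal-flowered inflated-pod: (247 − 253)² / 253 = 0.1423
  terminal-flowered constricted-pod: (198 − 253)² / 253 = 11.9565
χ² = 0.5692 + 9.4901 + 0.1423 + 11.9565 = 22.1581 ≈ 22.158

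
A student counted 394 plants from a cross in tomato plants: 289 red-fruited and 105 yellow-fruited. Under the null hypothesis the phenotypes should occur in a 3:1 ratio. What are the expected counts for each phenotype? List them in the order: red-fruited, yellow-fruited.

295.5, 98.5

Total ratio parts = 4. Expected numbers out of 394:
  red-fruited: 394 × 3/4 = 295.5
  yellow-fruited: 394 × 1/4 = 98.5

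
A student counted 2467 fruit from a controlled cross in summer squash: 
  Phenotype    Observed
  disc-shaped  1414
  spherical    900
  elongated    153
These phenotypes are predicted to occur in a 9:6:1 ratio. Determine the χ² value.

1.190

Expected counts for N = 2467 under a 9:6:1 ratio (total parts = 16):
  disc-shaped: 2467 × 9/16 = 1387.6875
  spherical: 2467 × 6/16 = 925.125
  elongated: 2467 × 1/16 = 154.1875
χ² = Σ (O − E)² / E
  disc-shaped: (1414 − 1387.6875)² / 1387.6875 = 0.4989
  spherical: (900 − 925.125)² / 925.125 = 0.6824
  elongated: (153 − 154.1875)² / 154.1875 = 0.0091
χ² = 0.4989 + 0.6824 + 0.0091 = 1.1904 ≈ 1.190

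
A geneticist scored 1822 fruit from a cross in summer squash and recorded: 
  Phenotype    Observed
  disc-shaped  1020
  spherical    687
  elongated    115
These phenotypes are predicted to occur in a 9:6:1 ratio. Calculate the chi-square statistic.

The 9:6:1 ratio has 16 parts, so with N = 1822 the expected counts are:
  disc-shaped: 1822 × 9/16 = 1024.875
  spherical: 1822 × 6/16 = 683.25
  elongated: 1822 × 1/16 = 113.875
χ² = Σ (O − E)² / E
  disc-shaped: (1020 − 1024.875)² / 1024.875 = 0.0232
  spherical: (687 − 683.25)² / 683.25 = 0.0206
  elongated: (115 − 113.875)² / 113.875 = 0.0111
χ² = 0.0232 + 0.0206 + 0.0111 = 0.0549 ≈ 0.055

0.055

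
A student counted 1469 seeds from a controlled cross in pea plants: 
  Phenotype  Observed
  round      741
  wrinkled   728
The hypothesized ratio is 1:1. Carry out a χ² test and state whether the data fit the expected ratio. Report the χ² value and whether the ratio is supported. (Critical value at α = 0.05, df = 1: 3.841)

0.115; consistent

Under the 1:1 hypothesis (Σ ratio = 2, N = 1469):
  round: 1469 × 1/2 = 734.5
  wrinkled: 1469 × 1/2 = 734.5
χ² = Σ (O − E)² / E
  round: (741 − 734.5)² / 734.5 = 0.0575
  wrinkled: (728 − 734.5)² / 734.5 = 0.0575
χ² = 0.0575 + 0.0575 = 0.115
Degrees of freedom = 2 − 1 = 1; critical value at α = 0.05 is 3.841.
Since 0.115 < 3.841, we fail to reject the null hypothesis — the data are consistent with the 1:1 ratio.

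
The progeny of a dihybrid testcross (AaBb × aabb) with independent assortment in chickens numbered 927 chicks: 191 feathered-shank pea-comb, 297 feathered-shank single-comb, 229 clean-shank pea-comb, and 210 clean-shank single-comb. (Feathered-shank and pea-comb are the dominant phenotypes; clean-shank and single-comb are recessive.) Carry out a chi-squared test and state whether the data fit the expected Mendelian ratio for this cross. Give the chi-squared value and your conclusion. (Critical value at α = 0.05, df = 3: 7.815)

A dihybrid testcross with independent assortment gives a 1:1:1:1 ratio.
Total ratio parts = 4. Expected numbers out of 927:
  feathered-shank pea-comb: 927 × 1/4 = 231.75
  feathered-shank single-comb: 927 × 1/4 = 231.75
  clean-shank pea-comb: 927 × 1/4 = 231.75
  clean-shank single-comb: 927 × 1/4 = 231.75
χ² = Σ (O − E)² / E
  feathered-shank pea-comb: (191 − 231.75)² / 231.75 = 7.1653
  feathered-shank single-comb: (297 − 231.75)² / 231.75 = 18.3714
  clean-shank pea-comb: (229 − 231.75)² / 231.75 = 0.0326
  clean-shank single-comb: (210 − 231.75)² / 231.75 = 2.0413
χ² = 7.1653 + 18.3714 + 0.0326 + 2.0413 = 27.6106 ≈ 27.611
Degrees of freedom = 4 − 1 = 3; critical value at α = 0.05 is 7.815.
Since 27.611 > 7.815, we reject the null hypothesis — the data do not fit the 1:1:1:1 ratio.

27.611; not consistent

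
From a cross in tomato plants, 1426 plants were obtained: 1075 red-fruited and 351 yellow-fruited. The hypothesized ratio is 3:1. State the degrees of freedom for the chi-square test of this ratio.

1

A goodness-of-fit test with 2 phenotype classes has df = 2 − 1 = 1.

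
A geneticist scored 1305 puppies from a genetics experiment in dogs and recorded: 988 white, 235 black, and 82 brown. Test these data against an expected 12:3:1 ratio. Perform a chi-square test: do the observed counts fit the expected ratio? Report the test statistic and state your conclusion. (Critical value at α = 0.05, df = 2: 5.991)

The 12:3:1 ratio has 16 parts, so with N = 1305 the expected counts are:
  white: 1305 × 12/16 = 978.75
  black: 1305 × 3/16 = 244.6875
  brown: 1305 × 1/16 = 81.5625
χ² = Σ (O − E)² / E
  white: (988 − 978.75)² / 978.75 = 0.0874
  black: (235 − 244.6875)² / 244.6875 = 0.3835
  brown: (82 − 81.5625)² / 81.5625 = 0.0023
χ² = 0.0874 + 0.3835 + 0.0023 = 0.4732 ≈ 0.473
Degrees of freedom = 3 − 1 = 2; critical value at α = 0.05 is 5.991.
Since 0.473 < 5.991, we fail to reject the null hypothesis — the data are consistent with the 12:3:1 ratio.

0.473; consistent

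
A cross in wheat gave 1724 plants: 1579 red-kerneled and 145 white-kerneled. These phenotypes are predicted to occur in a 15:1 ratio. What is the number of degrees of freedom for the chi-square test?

1

A goodness-of-fit test with 2 phenotype classes has df = 2 − 1 = 1.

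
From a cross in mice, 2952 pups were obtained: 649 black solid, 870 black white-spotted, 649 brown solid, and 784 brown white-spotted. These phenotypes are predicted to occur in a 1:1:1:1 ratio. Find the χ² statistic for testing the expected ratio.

Expected counts for N = 2952 under a 1:1:1:1 ratio (total parts = 4):
  black solid: 2952 × 1/4 = 738
  black white-spotted: 2952 × 1/4 = 738
  brown solid: 2952 × 1/4 = 738
  brown white-spotted: 2952 × 1/4 = 738
χ² = Σ (O − E)² / E
  black solid: (649 − 738)² / 738 = 10.7331
  black white-spotted: (870 − 738)² / 738 = 23.6098
  brown solid: (649 − 738)² / 738 = 10.7331
  brown white-spotted: (784 − 738)² / 738 = 2.8672
χ² = 10.7331 + 23.6098 + 10.7331 + 2.8672 = 47.9432 ≈ 47.943

47.943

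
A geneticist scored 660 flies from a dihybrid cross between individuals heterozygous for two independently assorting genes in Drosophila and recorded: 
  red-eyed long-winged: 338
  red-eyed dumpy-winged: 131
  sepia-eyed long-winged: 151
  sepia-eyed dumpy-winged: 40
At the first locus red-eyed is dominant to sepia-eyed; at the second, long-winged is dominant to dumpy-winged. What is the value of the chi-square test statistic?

A dihybrid F₂ with independent assortment and complete dominance at both loci gives a 9:3:3:1 phenotypic ratio.
Expected counts for N = 660 under a 9:3:3:1 ratio (total parts = 16):
  red-eyed long-winged: 660 × 9/16 = 371.25
  red-eyed dumpy-winged: 660 × 3/16 = 123.75
  sepia-eyed long-winged: 660 × 3/16 = 123.75
  sepia-eyed dumpy-winged: 660 × 1/16 = 41.25
χ² = Σ (O − E)² / E
  red-eyed long-winged: (338 − 371.25)² / 371.25 = 2.9779
  red-eyed dumpy-winged: (131 − 123.75)² / 123.75 = 0.4247
  sepia-eyed long-winged: (151 − 123.75)² / 123.75 = 6.0005
  sepia-eyed dumpy-winged: (40 − 41.25)² / 41.25 = 0.0379
χ² = 2.9779 + 0.4247 + 6.0005 + 0.0379 = 9.441

9.441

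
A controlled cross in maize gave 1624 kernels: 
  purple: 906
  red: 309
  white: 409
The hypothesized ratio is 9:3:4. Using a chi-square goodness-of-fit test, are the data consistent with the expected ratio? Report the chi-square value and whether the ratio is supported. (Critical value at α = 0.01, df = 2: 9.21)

0.150; consistent

Total ratio parts = 16. Expected numbers out of 1624:
  purple: 1624 × 9/16 = 913.5
  red: 1624 × 3/16 = 304.5
  white: 1624 × 4/16 = 406
χ² = Σ (O − E)² / E
  purple: (906 − 913.5)² / 913.5 = 0.0616
  red: (309 − 304.5)² / 304.5 = 0.0665
  white: (409 − 406)² / 406 = 0.0222
χ² = 0.0616 + 0.0665 + 0.0222 = 0.1503 ≈ 0.150
Degrees of freedom = 3 − 1 = 2; critical value at α = 0.01 is 9.21.
Since 0.150 < 9.21, we fail to reject the null hypothesis — the data are consistent with the 9:3:4 ratio.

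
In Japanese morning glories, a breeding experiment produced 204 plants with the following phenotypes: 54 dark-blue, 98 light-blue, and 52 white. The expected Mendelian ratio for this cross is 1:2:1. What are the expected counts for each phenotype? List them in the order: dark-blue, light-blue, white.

Expected counts for N = 204 under a 1:2:1 ratio (total parts = 4):
  dark-blue: 204 × 1/4 = 51
  light-blue: 204 × 2/4 = 102
  white: 204 × 1/4 = 51

51, 102, 51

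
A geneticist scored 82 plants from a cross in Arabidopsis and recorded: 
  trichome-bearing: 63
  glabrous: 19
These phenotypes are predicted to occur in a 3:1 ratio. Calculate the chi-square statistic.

0.146

Total ratio parts = 4. Expected numbers out of 82:
  trichome-bearing: 82 × 3/4 = 61.5
  glabrous: 82 × 1/4 = 20.5
χ² = Σ (O − E)² / E
  trichome-bearing: (63 − 61.5)² / 61.5 = 0.0366
  glabrous: (19 − 20.5)² / 20.5 = 0.1098
χ² = 0.0366 + 0.1098 = 0.1464 ≈ 0.146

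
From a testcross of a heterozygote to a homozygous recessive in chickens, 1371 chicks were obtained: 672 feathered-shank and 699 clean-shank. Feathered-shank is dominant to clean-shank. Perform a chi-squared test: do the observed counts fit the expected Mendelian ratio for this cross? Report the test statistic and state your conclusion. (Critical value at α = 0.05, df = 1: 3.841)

0.532; consistent

A testcross of a heterozygote (Aa × aa) gives a 1:1 phenotypic ratio.
Under the 1:1 hypothesis (Σ ratio = 2, N = 1371):
  feathered-shank: 1371 × 1/2 = 685.5
  clean-shank: 1371 × 1/2 = 685.5
χ² = Σ (O − E)² / E
  feathered-shank: (672 − 685.5)² / 685.5 = 0.2659
  clean-shank: (699 − 685.5)² / 685.5 = 0.2659
χ² = 0.2659 + 0.2659 = 0.5318 ≈ 0.532
Degrees of freedom = 2 − 1 = 1; critical value at α = 0.05 is 3.841.
Since 0.532 < 3.841, we fail to reject the null hypothesis — the data are consistent with the 1:1 ratio.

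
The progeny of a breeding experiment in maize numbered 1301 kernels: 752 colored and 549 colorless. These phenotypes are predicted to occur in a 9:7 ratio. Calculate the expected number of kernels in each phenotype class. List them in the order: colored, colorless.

731.8125, 569.1875

Under the 9:7 hypothesis (Σ ratio = 16, N = 1301):
  colored: 1301 × 9/16 = 731.8125
  colorless: 1301 × 7/16 = 569.1875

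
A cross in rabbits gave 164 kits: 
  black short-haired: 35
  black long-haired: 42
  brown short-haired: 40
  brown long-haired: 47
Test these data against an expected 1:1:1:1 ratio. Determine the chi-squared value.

1.805

The 1:1:1:1 ratio has 4 parts, so with N = 164 the expected counts are:
  black short-haired: 164 × 1/4 = 41
  black long-haired: 164 × 1/4 = 41
  brown short-haired: 164 × 1/4 = 41
  brown long-haired: 164 × 1/4 = 41
χ² = Σ (O − E)² / E
  black short-haired: (35 − 41)² / 41 = 0.8780
  black long-haired: (42 − 41)² / 41 = 0.0244
  brown short-haired: (40 − 41)² / 41 = 0.0244
  brown long-haired: (47 − 41)² / 41 = 0.8780
χ² = 0.8780 + 0.0244 + 0.0244 + 0.8780 = 1.8048 ≈ 1.805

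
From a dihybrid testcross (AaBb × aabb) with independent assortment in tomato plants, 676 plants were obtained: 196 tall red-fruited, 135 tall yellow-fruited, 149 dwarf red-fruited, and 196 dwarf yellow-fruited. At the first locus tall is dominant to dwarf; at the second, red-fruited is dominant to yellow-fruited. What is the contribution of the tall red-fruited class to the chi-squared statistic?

A dihybrid testcross with independent assortment gives a 1:1:1:1 ratio.
Under the 1:1:1:1 hypothesis (Σ ratio = 4, N = 676):
  tall red-fruited: 676 × 1/4 = 169
  tall yellow-fruited: 676 × 1/4 = 169
  dwarf red-fruited: 676 × 1/4 = 169
  dwarf yellow-fruited: 676 × 1/4 = 169
Contribution of tall red-fruited: (196 − 169)² / 169 = 4.3136

4.314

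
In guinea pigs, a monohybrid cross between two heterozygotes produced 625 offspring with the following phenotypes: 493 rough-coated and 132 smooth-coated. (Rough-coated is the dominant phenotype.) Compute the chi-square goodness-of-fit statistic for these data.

For a monohybrid cross between heterozygotes with complete dominance, the expected phenotypic ratio is 3:1.
Under the 3:1 hypothesis (Σ ratio = 4, N = 625):
  rough-coated: 625 × 3/4 = 468.75
  smooth-coated: 625 × 1/4 = 156.25
χ² = Σ (O − E)² / E
  rough-coated: (493 − 468.75)² / 468.75 = 1.2545
  smooth-coated: (132 − 156.25)² / 156.25 = 3.7636
χ² = 1.2545 + 3.7636 = 5.0181 ≈ 5.018

5.018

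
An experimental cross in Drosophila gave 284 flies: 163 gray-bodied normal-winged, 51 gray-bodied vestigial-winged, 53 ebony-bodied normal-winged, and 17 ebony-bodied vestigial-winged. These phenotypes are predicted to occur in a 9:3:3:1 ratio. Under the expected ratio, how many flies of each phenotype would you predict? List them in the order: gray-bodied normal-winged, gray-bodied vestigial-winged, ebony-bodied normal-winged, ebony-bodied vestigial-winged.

159.75, 53.25, 53.25, 17.75

The 9:3:3:1 ratio has 16 parts, so with N = 284 the expected counts are:
  gray-bodied normal-winged: 284 × 9/16 = 159.75
  gray-bodied vestigial-winged: 284 × 3/16 = 53.25
  ebony-bodied normal-winged: 284 × 3/16 = 53.25
  ebony-bodied vestigial-winged: 284 × 1/16 = 17.75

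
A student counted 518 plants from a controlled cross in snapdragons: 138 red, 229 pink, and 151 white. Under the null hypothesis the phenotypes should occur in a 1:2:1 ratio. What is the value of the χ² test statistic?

7.602

Total ratio parts = 4. Expected numbers out of 518:
  red: 518 × 1/4 = 129.5
  pink: 518 × 2/4 = 259
  white: 518 × 1/4 = 129.5
χ² = Σ (O − E)² / E
  red: (138 − 129.5)² / 129.5 = 0.5579
  pink: (229 − 259)² / 259 = 3.4749
  white: (151 − 129.5)² / 129.5 = 3.5695
χ² = 0.5579 + 3.4749 + 3.5695 = 7.6023 ≈ 7.602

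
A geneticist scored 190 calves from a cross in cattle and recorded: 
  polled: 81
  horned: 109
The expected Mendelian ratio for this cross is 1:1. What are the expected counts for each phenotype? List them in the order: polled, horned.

Under the 1:1 hypothesis (Σ ratio = 2, N = 190):
  polled: 190 × 1/2 = 95
  horned: 190 × 1/2 = 95

95, 95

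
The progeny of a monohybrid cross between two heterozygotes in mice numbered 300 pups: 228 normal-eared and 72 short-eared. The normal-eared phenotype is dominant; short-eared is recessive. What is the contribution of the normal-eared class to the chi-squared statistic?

0.040

For a monohybrid cross between heterozygotes with complete dominance, the expected phenotypic ratio is 3:1.
Expected counts for N = 300 under a 3:1 ratio (total parts = 4):
  normal-eared: 300 × 3/4 = 225
  short-eared: 300 × 1/4 = 75
Contribution of normal-eared: (228 − 225)² / 225 = 0.0400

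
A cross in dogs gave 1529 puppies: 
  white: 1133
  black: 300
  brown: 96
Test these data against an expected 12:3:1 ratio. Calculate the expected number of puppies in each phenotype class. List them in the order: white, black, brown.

Expected counts for N = 1529 under a 12:3:1 ratio (total parts = 16):
  white: 1529 × 12/16 = 1146.75
  black: 1529 × 3/16 = 286.6875
  brown: 1529 × 1/16 = 95.5625

1146.75, 286.6875, 95.5625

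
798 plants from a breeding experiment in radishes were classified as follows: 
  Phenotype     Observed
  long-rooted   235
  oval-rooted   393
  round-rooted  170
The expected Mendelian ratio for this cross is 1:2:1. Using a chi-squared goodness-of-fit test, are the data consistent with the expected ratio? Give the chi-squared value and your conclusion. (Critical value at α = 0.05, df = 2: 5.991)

10.769; not consistent

Expected counts for N = 798 under a 1:2:1 ratio (total parts = 4):
  long-rooted: 798 × 1/4 = 199.5
  oval-rooted: 798 × 2/4 = 399
  round-rooted: 798 × 1/4 = 199.5
χ² = Σ (O − E)² / E
  long-rooted: (235 − 199.5)² / 199.5 = 6.3170
  oval-rooted: (393 − 399)² / 399 = 0.0902
  round-rooted: (170 − 199.5)² / 199.5 = 4.3622
χ² = 6.3170 + 0.0902 + 4.3622 = 10.7694 ≈ 10.769
Degrees of freedom = 3 − 1 = 2; critical value at α = 0.05 is 5.991.
Since 10.769 > 5.991, we reject the null hypothesis — the data do not fit the 1:2:1 ratio.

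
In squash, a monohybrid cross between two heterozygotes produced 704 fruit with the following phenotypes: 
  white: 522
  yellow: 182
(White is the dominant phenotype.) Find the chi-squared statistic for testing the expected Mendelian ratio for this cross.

For a monohybrid cross between heterozygotes with complete dominance, the expected phenotypic ratio is 3:1.
Expected counts for N = 704 under a 3:1 ratio (total parts = 4):
  white: 704 × 3/4 = 528
  yellow: 704 × 1/4 = 176
χ² = Σ (O − E)² / E
  white: (522 − 528)² / 528 = 0.0682
  yellow: (182 − 176)² / 176 = 0.2045
χ² = 0.0682 + 0.2045 = 0.2727 ≈ 0.273

0.273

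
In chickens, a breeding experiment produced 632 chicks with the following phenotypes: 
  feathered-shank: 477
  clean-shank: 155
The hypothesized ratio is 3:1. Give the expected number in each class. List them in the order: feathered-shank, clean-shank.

Expected counts for N = 632 under a 3:1 ratio (total parts = 4):
  feathered-shank: 632 × 3/4 = 474
  clean-shank: 632 × 1/4 = 158

474, 158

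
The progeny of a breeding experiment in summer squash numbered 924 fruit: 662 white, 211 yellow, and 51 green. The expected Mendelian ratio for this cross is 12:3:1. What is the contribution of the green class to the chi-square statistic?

Under the 12:3:1 hypothesis (Σ ratio = 16, N = 924):
  white: 924 × 12/16 = 693
  yellow: 924 × 3/16 = 173.25
  green: 924 × 1/16 = 57.75
Contribution of green: (51 − 57.75)² / 57.75 = 0.7890

0.789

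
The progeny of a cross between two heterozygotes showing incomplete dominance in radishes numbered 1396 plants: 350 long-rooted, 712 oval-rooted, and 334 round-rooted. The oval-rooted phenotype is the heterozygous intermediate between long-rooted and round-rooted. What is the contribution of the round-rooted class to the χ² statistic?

With incomplete dominance, a heterozygote × heterozygote cross gives a 1:2:1 phenotypic ratio.
Total ratio parts = 4. Expected numbers out of 1396:
  long-rooted: 1396 × 1/4 = 349
  oval-rooted: 1396 × 2/4 = 698
  round-rooted: 1396 × 1/4 = 349
Contribution of round-rooted: (334 − 349)² / 349 = 0.6447

0.645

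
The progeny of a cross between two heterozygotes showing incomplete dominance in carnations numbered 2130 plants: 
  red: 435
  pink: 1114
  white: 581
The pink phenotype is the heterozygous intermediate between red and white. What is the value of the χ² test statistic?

24.524

With incomplete dominance, a heterozygote × heterozygote cross gives a 1:2:1 phenotypic ratio.
The 1:2:1 ratio has 4 parts, so with N = 2130 the expected counts are:
  red: 2130 × 1/4 = 532.5
  pink: 2130 × 2/4 = 1065
  white: 2130 × 1/4 = 532.5
χ² = Σ (O − E)² / E
  red: (435 − 532.5)² / 532.5 = 17.8521
  pink: (1114 − 1065)² / 1065 = 2.2545
  white: (581 − 532.5)² / 532.5 = 4.4174
χ² = 17.8521 + 2.2545 + 4.4174 = 24.524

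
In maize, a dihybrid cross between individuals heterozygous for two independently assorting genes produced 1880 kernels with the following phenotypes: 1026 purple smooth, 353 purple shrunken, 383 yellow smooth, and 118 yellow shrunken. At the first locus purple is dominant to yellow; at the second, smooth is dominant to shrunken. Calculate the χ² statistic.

A dihybrid F₂ with independent assortment and complete dominance at both loci gives a 9:3:3:1 phenotypic ratio.
The 9:3:3:1 ratio has 16 parts, so with N = 1880 the expected counts are:
  purple smooth: 1880 × 9/16 = 1057.5
  purple shrunken: 1880 × 3/16 = 352.5
  yellow smooth: 1880 × 3/16 = 352.5
  yellow shrunken: 1880 × 1/16 = 117.5
χ² = Σ (O − E)² / E
  purple smooth: (1026 − 1057.5)² / 1057.5 = 0.9383
  purple shrunken: (353 − 352.5)² / 352.5 = 0.0007
  yellow smooth: (383 − 352.5)² / 352.5 = 2.6390
  yellow shrunken: (118 − 117.5)² / 117.5 = 0.0021
χ² = 0.9383 + 0.0007 + 2.6390 + 0.0021 = 3.5801 ≈ 3.580

3.580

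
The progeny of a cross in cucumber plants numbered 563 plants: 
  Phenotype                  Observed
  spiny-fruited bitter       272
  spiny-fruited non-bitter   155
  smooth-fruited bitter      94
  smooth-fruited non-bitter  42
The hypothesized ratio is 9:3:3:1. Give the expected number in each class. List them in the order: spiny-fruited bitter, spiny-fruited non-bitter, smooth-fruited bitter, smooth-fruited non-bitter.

Under the 9:3:3:1 hypothesis (Σ ratio = 16, N = 563):
  spiny-fruited bitter: 563 × 9/16 = 316.6875
  spiny-fruited non-bitter: 563 × 3/16 = 105.5625
  smooth-fruited bitter: 563 × 3/16 = 105.5625
  smooth-fruited non-bitter: 563 × 1/16 = 35.1875

316.6875, 105.5625, 105.5625, 35.1875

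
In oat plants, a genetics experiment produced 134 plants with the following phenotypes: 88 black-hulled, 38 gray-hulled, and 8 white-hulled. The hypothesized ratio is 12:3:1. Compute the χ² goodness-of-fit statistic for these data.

8.169

Under the 12:3:1 hypothesis (Σ ratio = 16, N = 134):
  black-hulled: 134 × 12/16 = 100.5
  gray-hulled: 134 × 3/16 = 25.125
  white-hulled: 134 × 1/16 = 8.375
χ² = Σ (O − E)² / E
  black-hulled: (88 − 100.5)² / 100.5 = 1.5547
  gray-hulled: (38 − 25.125)² / 25.125 = 6.5976
  white-hulled: (8 − 8.375)² / 8.375 = 0.0168
χ² = 1.5547 + 6.5976 + 0.0168 = 8.1691 ≈ 8.169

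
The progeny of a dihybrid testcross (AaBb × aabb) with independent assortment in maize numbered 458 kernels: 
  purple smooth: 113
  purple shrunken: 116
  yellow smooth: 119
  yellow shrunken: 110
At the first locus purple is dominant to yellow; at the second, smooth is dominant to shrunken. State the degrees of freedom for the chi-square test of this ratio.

3

A dihybrid testcross with independent assortment gives a 1:1:1:1 ratio.
A goodness-of-fit test with 4 phenotype classes has df = 4 − 1 = 3.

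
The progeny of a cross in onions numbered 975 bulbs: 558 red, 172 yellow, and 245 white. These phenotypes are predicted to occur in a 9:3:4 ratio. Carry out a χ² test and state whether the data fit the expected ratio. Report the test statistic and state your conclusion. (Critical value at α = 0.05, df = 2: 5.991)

0.813; consistent

Under the 9:3:4 hypothesis (Σ ratio = 16, N = 975):
  red: 975 × 9/16 = 548.4375
  yellow: 975 × 3/16 = 182.8125
  white: 975 × 4/16 = 243.75
χ² = Σ (O − E)² / E
  red: (558 − 548.4375)² / 548.4375 = 0.1667
  yellow: (172 − 182.8125)² / 182.8125 = 0.6395
  white: (245 − 243.75)² / 243.75 = 0.0064
χ² = 0.1667 + 0.6395 + 0.0064 = 0.8126 ≈ 0.813
Degrees of freedom = 3 − 1 = 2; critical value at α = 0.05 is 5.991.
Since 0.813 < 5.991, we fail to reject the null hypothesis — the data are consistent with the 9:3:4 ratio.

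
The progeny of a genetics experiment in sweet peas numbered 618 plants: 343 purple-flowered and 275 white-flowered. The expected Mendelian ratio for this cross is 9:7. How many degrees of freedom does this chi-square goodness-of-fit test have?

1

A goodness-of-fit test with 2 phenotype classes has df = 2 − 1 = 1.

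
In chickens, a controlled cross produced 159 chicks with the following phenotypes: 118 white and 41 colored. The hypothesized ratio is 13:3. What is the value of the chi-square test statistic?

5.167

Expected counts for N = 159 under a 13:3 ratio (total parts = 16):
  white: 159 × 13/16 = 129.1875
  colored: 159 × 3/16 = 29.8125
χ² = Σ (O − E)² / E
  white: (118 − 129.1875)² / 129.1875 = 0.9688
  colored: (41 − 29.8125)² / 29.8125 = 4.1982
χ² = 0.9688 + 4.1982 = 5.167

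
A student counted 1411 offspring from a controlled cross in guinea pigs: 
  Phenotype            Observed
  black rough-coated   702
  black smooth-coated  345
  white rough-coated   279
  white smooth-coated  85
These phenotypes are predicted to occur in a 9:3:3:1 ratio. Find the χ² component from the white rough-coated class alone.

0.788

Under the 9:3:3:1 hypothesis (Σ ratio = 16, N = 1411):
  black rough-coated: 1411 × 9/16 = 793.6875
  black smooth-coated: 1411 × 3/16 = 264.5625
  white rough-coated: 1411 × 3/16 = 264.5625
  white smooth-coated: 1411 × 1/16 = 88.1875
Contribution of white rough-coated: (279 − 264.5625)² / 264.5625 = 0.7879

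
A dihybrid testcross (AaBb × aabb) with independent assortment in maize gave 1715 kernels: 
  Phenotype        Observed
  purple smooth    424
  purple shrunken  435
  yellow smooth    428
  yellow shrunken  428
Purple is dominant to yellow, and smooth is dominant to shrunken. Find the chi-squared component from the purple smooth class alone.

A dihybrid testcross with independent assortment gives a 1:1:1:1 ratio.
Expected counts for N = 1715 under a 1:1:1:1 ratio (total parts = 4):
  purple smooth: 1715 × 1/4 = 428.75
  purple shrunken: 1715 × 1/4 = 428.75
  yellow smooth: 1715 × 1/4 = 428.75
  yellow shrunken: 1715 × 1/4 = 428.75
Contribution of purple smooth: (424 − 428.75)² / 428.75 = 0.0526

0.053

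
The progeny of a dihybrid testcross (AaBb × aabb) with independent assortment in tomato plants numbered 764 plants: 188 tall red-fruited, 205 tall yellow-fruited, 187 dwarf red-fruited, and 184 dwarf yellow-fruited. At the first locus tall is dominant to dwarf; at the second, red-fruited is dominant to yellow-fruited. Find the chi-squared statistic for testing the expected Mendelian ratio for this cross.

A dihybrid testcross with independent assortment gives a 1:1:1:1 ratio.
The 1:1:1:1 ratio has 4 parts, so with N = 764 the expected counts are:
  tall red-fruited: 764 × 1/4 = 191
  tall yellow-fruited: 764 × 1/4 = 191
  dwarf red-fruited: 764 × 1/4 = 191
  dwarf yellow-fruited: 764 × 1/4 = 191
χ² = Σ (O − E)² / E
  tall red-fruited: (188 − 191)² / 191 = 0.0471
  tall yellow-fruited: (205 − 191)² / 191 = 1.0262
  dwarf red-fruited: (187 − 191)² / 191 = 0.0838
  dwarf yellow-fruited: (184 − 191)² / 191 = 0.2565
χ² = 0.0471 + 1.0262 + 0.0838 + 0.2565 = 1.4136 ≈ 1.414

1.414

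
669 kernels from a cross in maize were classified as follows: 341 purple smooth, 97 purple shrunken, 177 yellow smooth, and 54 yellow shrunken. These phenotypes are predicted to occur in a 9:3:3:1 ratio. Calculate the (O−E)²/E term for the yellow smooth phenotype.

The 9:3:3:1 ratio has 16 parts, so with N = 669 the expected counts are:
  purple smooth: 669 × 9/16 = 376.3125
  purple shrunken: 669 × 3/16 = 125.4375
  yellow smooth: 669 × 3/16 = 125.4375
  yellow shrunken: 669 × 1/16 = 41.8125
Contribution of yellow smooth: (177 − 125.4375)² / 125.4375 = 21.1953

21.195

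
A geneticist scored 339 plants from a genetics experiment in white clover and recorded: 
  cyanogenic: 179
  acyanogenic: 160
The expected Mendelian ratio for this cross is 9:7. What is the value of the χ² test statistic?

Expected counts for N = 339 under a 9:7 ratio (total parts = 16):
  cyanogenic: 339 × 9/16 = 190.6875
  acyanogenic: 339 × 7/16 = 148.3125
χ² = Σ (O − E)² / E
  cyanogenic: (179 − 190.6875)² / 190.6875 = 0.7163
  acyanogenic: (160 − 148.3125)² / 148.3125 = 0.9210
χ² = 0.7163 + 0.9210 = 1.6373 ≈ 1.637

1.637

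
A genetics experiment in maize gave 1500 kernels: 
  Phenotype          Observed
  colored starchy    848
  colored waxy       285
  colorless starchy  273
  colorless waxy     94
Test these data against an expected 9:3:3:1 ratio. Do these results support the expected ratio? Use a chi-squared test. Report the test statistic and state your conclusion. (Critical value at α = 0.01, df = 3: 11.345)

0.314; consistent

The 9:3:3:1 ratio has 16 parts, so with N = 1500 the expected counts are:
  colored starchy: 1500 × 9/16 = 843.75
  colored waxy: 1500 × 3/16 = 281.25
  colorless starchy: 1500 × 3/16 = 281.25
  colorless waxy: 1500 × 1/16 = 93.75
χ² = Σ (O − E)² / E
  colored starchy: (848 − 843.75)² / 843.75 = 0.0214
  colored waxy: (285 − 281.25)² / 281.25 = 0.0500
  colorless starchy: (273 − 281.25)² / 281.25 = 0.2420
  colorless waxy: (94 − 93.75)² / 93.75 = 0.0007
χ² = 0.0214 + 0.0500 + 0.2420 + 0.0007 = 0.3141 ≈ 0.314
Degrees of freedom = 4 − 1 = 3; critical value at α = 0.01 is 11.345.
Since 0.314 < 11.345, we fail to reject the null hypothesis — the data are consistent with the 9:3:3:1 ratio.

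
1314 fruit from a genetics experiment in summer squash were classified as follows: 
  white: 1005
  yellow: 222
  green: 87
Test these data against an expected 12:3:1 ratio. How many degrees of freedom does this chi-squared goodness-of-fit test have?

2

A goodness-of-fit test with 3 phenotype classes has df = 3 − 1 = 2.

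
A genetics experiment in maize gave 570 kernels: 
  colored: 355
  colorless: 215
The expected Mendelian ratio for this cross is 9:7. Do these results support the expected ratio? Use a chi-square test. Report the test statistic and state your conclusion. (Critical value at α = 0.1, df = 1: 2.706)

The 9:7 ratio has 16 parts, so with N = 570 the expected counts are:
  colored: 570 × 9/16 = 320.625
  colorless: 570 × 7/16 = 249.375
χ² = Σ (O − E)² / E
  colored: (355 − 320.625)² / 320.625 = 3.6854
  colorless: (215 − 249.375)² / 249.375 = 4.7384
χ² = 3.6854 + 4.7384 = 8.4238 ≈ 8.424
Degrees of freedom = 2 − 1 = 1; critical value at α = 0.1 is 2.706.
Since 8.424 > 2.706, we reject the null hypothesis — the data do not fit the 9:7 ratio.

8.424; not consistent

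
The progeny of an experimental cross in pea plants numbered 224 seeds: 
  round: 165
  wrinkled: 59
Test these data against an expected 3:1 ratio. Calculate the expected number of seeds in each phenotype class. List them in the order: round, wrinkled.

Total ratio parts = 4. Expected numbers out of 224:
  round: 224 × 3/4 = 168
  wrinkled: 224 × 1/4 = 56

168, 56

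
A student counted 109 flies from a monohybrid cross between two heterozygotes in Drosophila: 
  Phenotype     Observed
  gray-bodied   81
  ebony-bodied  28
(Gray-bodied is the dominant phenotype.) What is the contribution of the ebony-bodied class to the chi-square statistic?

For a monohybrid cross between heterozygotes with complete dominance, the expected phenotypic ratio is 3:1.
Under the 3:1 hypothesis (Σ ratio = 4, N = 109):
  gray-bodied: 109 × 3/4 = 81.75
  ebony-bodied: 109 × 1/4 = 27.25
Contribution of ebony-bodied: (28 − 27.25)² / 27.25 = 0.0206

0.021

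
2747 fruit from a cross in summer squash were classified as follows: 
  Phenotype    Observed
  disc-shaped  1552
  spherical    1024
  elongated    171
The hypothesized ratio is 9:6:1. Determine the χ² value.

The 9:6:1 ratio has 16 parts, so with N = 2747 the expected counts are:
  disc-shaped: 2747 × 9/16 = 1545.1875
  spherical: 2747 × 6/16 = 1030.125
  elongated: 2747 × 1/16 = 171.6875
χ² = Σ (O − E)² / E
  disc-shaped: (1552 − 1545.1875)² / 1545.1875 = 0.0300
  spherical: (1024 − 1030.125)² / 1030.125 = 0.0364
  elongated: (171 − 171.6875)² / 171.6875 = 0.0028
χ² = 0.0300 + 0.0364 + 0.0028 = 0.0692 ≈ 0.069

0.069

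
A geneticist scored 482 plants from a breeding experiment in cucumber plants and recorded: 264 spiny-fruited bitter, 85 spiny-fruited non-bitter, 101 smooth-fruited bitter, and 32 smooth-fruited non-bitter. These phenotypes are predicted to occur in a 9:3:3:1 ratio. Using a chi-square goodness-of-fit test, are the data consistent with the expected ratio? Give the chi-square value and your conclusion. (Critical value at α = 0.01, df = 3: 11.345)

Expected counts for N = 482 under a 9:3:3:1 ratio (total parts = 16):
  spiny-fruited bitter: 482 × 9/16 = 271.125
  spiny-fruited non-bitter: 482 × 3/16 = 90.375
  smooth-fruited bitter: 482 × 3/16 = 90.375
  smooth-fruited non-bitter: 482 × 1/16 = 30.125
χ² = Σ (O − E)² / E
  spiny-fruited bitter: (264 − 271.125)² / 271.125 = 0.1872
  spiny-fruited non-bitter: (85 − 90.375)² / 90.375 = 0.3197
  smooth-fruited bitter: (101 − 90.375)² / 90.375 = 1.2491
  smooth-fruited non-bitter: (32 − 30.125)² / 30.125 = 0.1167
χ² = 0.1872 + 0.3197 + 1.2491 + 0.1167 = 1.8727 ≈ 1.873
Degrees of freedom = 4 − 1 = 3; critical value at α = 0.01 is 11.345.
Since 1.873 < 11.345, we fail to reject the null hypothesis — the data are consistent with the 9:3:3:1 ratio.

1.873; consistent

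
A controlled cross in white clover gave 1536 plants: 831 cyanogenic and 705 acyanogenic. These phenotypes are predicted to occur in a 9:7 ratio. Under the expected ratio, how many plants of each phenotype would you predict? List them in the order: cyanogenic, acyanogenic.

864, 672

The 9:7 ratio has 16 parts, so with N = 1536 the expected counts are:
  cyanogenic: 1536 × 9/16 = 864
  acyanogenic: 1536 × 7/16 = 672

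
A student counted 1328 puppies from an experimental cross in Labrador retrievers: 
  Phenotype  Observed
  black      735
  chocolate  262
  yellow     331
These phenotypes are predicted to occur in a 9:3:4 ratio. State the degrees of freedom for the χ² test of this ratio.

2

A goodness-of-fit test with 3 phenotype classes has df = 3 − 1 = 2.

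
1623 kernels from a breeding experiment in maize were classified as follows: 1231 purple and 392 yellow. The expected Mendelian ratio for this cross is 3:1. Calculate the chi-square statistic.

0.621

Total ratio parts = 4. Expected numbers out of 1623:
  purple: 1623 × 3/4 = 1217.25
  yellow: 1623 × 1/4 = 405.75
χ² = Σ (O − E)² / E
  purple: (1231 − 1217.25)² / 1217.25 = 0.1553
  yellow: (392 − 405.75)² / 405.75 = 0.4660
χ² = 0.1553 + 0.4660 = 0.6213 ≈ 0.621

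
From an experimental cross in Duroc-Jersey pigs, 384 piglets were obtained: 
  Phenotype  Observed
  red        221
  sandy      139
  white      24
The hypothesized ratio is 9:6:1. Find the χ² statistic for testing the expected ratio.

The 9:6:1 ratio has 16 parts, so with N = 384 the expected counts are:
  red: 384 × 9/16 = 216
  sandy: 384 × 6/16 = 144
  white: 384 × 1/16 = 24
χ² = Σ (O − E)² / E
  red: (221 − 216)² / 216 = 0.1157
  sandy: (139 − 144)² / 144 = 0.1736
  white: (24 − 24)² / 24 = 0.0000
χ² = 0.1157 + 0.1736 + 0.0000 = 0.2893 ≈ 0.289

0.289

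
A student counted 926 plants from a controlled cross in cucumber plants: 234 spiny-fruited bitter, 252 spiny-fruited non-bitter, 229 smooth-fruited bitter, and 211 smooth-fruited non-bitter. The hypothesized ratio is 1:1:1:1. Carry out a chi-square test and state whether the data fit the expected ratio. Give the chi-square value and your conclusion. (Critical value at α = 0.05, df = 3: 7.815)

3.685; consistent

Expected counts for N = 926 under a 1:1:1:1 ratio (total parts = 4):
  spiny-fruited bitter: 926 × 1/4 = 231.5
  spiny-fruited non-bitter: 926 × 1/4 = 231.5
  smooth-fruited bitter: 926 × 1/4 = 231.5
  smooth-fruited non-bitter: 926 × 1/4 = 231.5
χ² = Σ (O − E)² / E
  spiny-fruited bitter: (234 − 231.5)² / 231.5 = 0.0270
  spiny-fruited non-bitter: (252 − 231.5)² / 231.5 = 1.8153
  smooth-fruited bitter: (229 − 231.5)² / 231.5 = 0.0270
  smooth-fruited non-bitter: (211 − 231.5)² / 231.5 = 1.8153
χ² = 0.0270 + 1.8153 + 0.0270 + 1.8153 = 3.6846 ≈ 3.685
Degrees of freedom = 4 − 1 = 3; critical value at α = 0.05 is 7.815.
Since 3.685 < 7.815, we fail to reject the null hypothesis — the data are consistent with the 1:1:1:1 ratio.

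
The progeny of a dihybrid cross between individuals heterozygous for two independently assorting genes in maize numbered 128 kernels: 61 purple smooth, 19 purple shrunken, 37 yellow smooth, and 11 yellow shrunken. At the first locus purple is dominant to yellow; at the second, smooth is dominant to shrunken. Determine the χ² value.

A dihybrid F₂ with independent assortment and complete dominance at both loci gives a 9:3:3:1 phenotypic ratio.
Expected counts for N = 128 under a 9:3:3:1 ratio (total parts = 16):
  purple smooth: 128 × 9/16 = 72
  purple shrunken: 128 × 3/16 = 24
  yellow smooth: 128 × 3/16 = 24
  yellow shrunken: 128 × 1/16 = 8
χ² = Σ (O − E)² / E
  purple smooth: (61 − 72)² / 72 = 1.6806
  purple shrunken: (19 − 24)² / 24 = 1.0417
  yellow smooth: (37 − 24)² / 24 = 7.0417
  yellow shrunken: (11 − 8)² / 8 = 1.1250
χ² = 1.6806 + 1.0417 + 7.0417 + 1.1250 = 10.889

10.889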